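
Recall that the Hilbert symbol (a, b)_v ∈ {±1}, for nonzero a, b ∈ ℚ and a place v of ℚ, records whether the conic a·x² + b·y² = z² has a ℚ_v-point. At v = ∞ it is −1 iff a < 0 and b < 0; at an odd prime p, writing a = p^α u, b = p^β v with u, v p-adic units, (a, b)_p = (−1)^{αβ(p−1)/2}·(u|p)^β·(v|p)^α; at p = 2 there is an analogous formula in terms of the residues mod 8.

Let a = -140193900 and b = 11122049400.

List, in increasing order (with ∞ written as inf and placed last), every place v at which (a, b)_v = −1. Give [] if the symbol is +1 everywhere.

Mod squares: a ≡ -11, b ≡ 7854. Check v ∈ {∞, 2, 3, 5, 7, 11, 17}.
v=11: a=11^1·(≡8), b=11^1·(≡7) mod 11; (8|11)=-1, (7|11)=-1; (−1)^{1·1·5}·(-1)^1·(-1)^1 = -1.
v=3: a=3^2·(≡1), b=3^1·(≡2) mod 3; (1|3)=+1, (2|3)=-1; (−1)^{2·1·1}·(+1)^1·(-1)^2 = +1.
v=17: a=17^2·(≡12), b=17^3·(≡12) mod 17; (12|17)=-1, (12|17)=-1; (−1)^{2·3·8}·(-1)^3·(-1)^2 = -1.
v=5: a=5^2·(≡4), b=5^2·(≡1) mod 5; (4|5)=+1, (1|5)=+1; (−1)^{2·2·2}·(+1)^2·(+1)^2 = +1.
v=∞: -11 < 0 and 7854 > 0  ⇒  (a,b)_∞ = +1.
v=7: a=7^2·(≡3), b=7^3·(≡1) mod 7; (3|7)=-1, (1|7)=+1; (−1)^{2·3·3}·(-1)^3·(+1)^2 = -1.
v=2: v_2(a)=2, v_2(b)=3; units ≡ 5, 7 (mod 8); ε·ε+αω+βω = 0·1+2·0+3·1 ≡ 1  ⇒  (a,b)_2 = -1.
(-11, 7854 / ℚ) ramifies at {2, 7, 11, 17}: a division algebra.

[2, 7, 11, 17]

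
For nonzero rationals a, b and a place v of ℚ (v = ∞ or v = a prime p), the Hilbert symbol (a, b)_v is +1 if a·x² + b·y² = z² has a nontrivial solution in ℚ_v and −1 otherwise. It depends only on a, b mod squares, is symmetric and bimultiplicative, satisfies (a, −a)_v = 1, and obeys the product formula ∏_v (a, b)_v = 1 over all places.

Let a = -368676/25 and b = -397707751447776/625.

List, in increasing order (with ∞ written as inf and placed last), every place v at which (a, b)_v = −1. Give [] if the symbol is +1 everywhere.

[11, inf]

(a, b) ≡ (-209, -2926) mod (ℚ^×)²; places V = {2, 3, 5, 7, 11, 19, ∞}.
(a,b)_3: α=2, u≡1; β=4, v≡2 (mod 3); (1|3)=+1, (2|3)=-1; sign (−1)^0·+1^4·-1^2 = +1.
(a,b)_2: α=2, β=5; u≡7, v≡1 (mod 8); ε(u)ε(v)=1·0, αω(v)=2·0, βω(u)=5·0; sum ≡ 0  ⇒  +1.
(a,b)_5: α=-2, u≡4; β=-4, v≡4 (mod 5); (4|5)=+1, (4|5)=+1; sign (−1)^0·+1^-4·+1^-2 = +1.
(a,b)_7: α=2, u≡2; β=5, v≡1 (mod 7); (2|7)=+1, (1|7)=+1; sign (−1)^0·+1^5·+1^2 = +1.
(a,b)_11: α=1, u≡4; β=3, v≡1 (mod 11); (4|11)=+1, (1|11)=+1; sign (−1)^1·+1^3·+1^1 = -1.
(a,b)_∞: sgn(-209)=−, sgn(-2926)=−, so -1.
(a,b)_19: α=1, u≡15; β=3, v≡6 (mod 19); (15|19)=-1, (6|19)=+1; sign (−1)^1·-1^3·+1^1 = +1.
|Ram(-209, -2926)| = 2, even; anisotropic at {11, ∞}.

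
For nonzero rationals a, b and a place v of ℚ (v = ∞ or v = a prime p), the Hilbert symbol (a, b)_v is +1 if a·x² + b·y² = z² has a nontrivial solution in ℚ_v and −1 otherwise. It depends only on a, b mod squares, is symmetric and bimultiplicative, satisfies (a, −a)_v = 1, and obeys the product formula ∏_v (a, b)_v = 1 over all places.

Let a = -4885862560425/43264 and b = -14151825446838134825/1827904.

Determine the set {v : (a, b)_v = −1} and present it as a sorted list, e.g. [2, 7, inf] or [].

[2, 19, 29, inf]

(a, b) ≡ (-12673, -17) mod (ℚ^×)²; places V = {2, 3, 5, 7, 11, 13, 17, 19, 23, 29, ∞}.
(a,b)_3: α=2, u≡2; β=0, v≡1 (mod 3); (2|3)=-1, (1|3)=+1; sign (−1)^0·-1^0·+1^2 = +1.
(a,b)_5: α=2, u≡2; β=2, v≡3 (mod 5); (2|5)=-1, (3|5)=-1; sign (−1)^0·-1^2·-1^2 = +1.
(a,b)_29: α=1, u≡2; β=2, v≡2 (mod 29); (2|29)=-1, (2|29)=-1; sign (−1)^0·-1^2·-1^1 = -1.
(a,b)_7: α=2, u≡4; β=2, v≡4 (mod 7); (4|7)=+1, (4|7)=+1; sign (−1)^0·+1^2·+1^2 = +1.
(a,b)_11: α=2, u≡2; β=4, v≡5 (mod 11); (2|11)=-1, (5|11)=+1; sign (−1)^0·-1^4·+1^2 = +1.
(a,b)_19: α=1, u≡5; β=2, v≡10 (mod 19); (5|19)=+1, (10|19)=-1; sign (−1)^0·+1^2·-1^1 = -1.
(a,b)_2: α=-8, β=-6; u≡7, v≡7 (mod 8); ε(u)ε(v)=1·1, αω(v)=-8·0, βω(u)=-6·0; sum ≡ 1  ⇒  -1.
(a,b)_23: α=1, u≡3; β=2, v≡6 (mod 23); (3|23)=+1, (6|23)=+1; sign (−1)^0·+1^2·+1^1 = +1.
(a,b)_17: α=2, u≡8; β=3, v≡13 (mod 17); (8|17)=+1, (13|17)=+1; sign (−1)^0·+1^3·+1^2 = +1.
(a,b)_13: α=-2, u≡7; β=-4, v≡3 (mod 13); (7|13)=-1, (3|13)=+1; sign (−1)^0·-1^-4·+1^-2 = +1.
(a,b)_∞: sgn(-12673)=−, sgn(-17)=−, so -1.
|Ram(-12673, -17)| = 4, even; anisotropic at {2, 19, 29, ∞}.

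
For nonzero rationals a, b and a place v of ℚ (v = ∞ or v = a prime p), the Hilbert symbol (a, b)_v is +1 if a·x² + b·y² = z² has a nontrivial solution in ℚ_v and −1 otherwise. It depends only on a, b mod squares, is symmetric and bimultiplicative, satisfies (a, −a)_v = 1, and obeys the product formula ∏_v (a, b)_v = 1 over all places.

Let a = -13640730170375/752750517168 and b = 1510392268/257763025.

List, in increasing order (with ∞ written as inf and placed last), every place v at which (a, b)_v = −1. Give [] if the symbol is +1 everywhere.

Mod squares: a ≡ -2805, b ≡ 187. Check v ∈ {∞, 2, 3, 5, 7, 11, 13, 17, 19, 29}.
v=11: a=11^1·(≡9), b=11^1·(≡10) mod 11; (9|11)=+1, (10|11)=-1; (−1)^{1·1·5}·(+1)^1·(-1)^1 = +1.
v=19: a=19^-2·(≡11), b=19^-2·(≡11) mod 19; (11|19)=+1, (11|19)=+1; (−1)^{-2·-2·9}·(+1)^-2·(+1)^-2 = +1.
v=5: a=5^3·(≡4), b=5^-2·(≡3) mod 5; (4|5)=+1, (3|5)=-1; (−1)^{3·-2·2}·(+1)^-2·(-1)^3 = -1.
v=3: a=3^-3·(≡1), b=3^0·(≡1) mod 3; (1|3)=+1, (1|3)=+1; (−1)^{-3·0·1}·(+1)^0·(+1)^-3 = +1.
v=7: a=7^4·(≡4), b=7^4·(≡3) mod 7; (4|7)=+1, (3|7)=-1; (−1)^{4·4·3}·(+1)^4·(-1)^4 = +1.
v=∞: -2805 < 0 and 187 > 0  ⇒  (a,b)_∞ = +1.
v=17: a=17^3·(≡5), b=17^1·(≡10) mod 17; (5|17)=-1, (10|17)=-1; (−1)^{3·1·8}·(-1)^1·(-1)^3 = +1.
v=13: a=13^-6·(≡1), b=13^-4·(≡7) mod 13; (1|13)=+1, (7|13)=-1; (−1)^{-6·-4·6}·(+1)^-4·(-1)^-6 = +1.
v=29: a=29^2·(≡27), b=29^2·(≡13) mod 29; (27|29)=-1, (13|29)=+1; (−1)^{2·2·14}·(-1)^2·(+1)^2 = +1.
v=2: v_2(a)=-4, v_2(b)=2; units ≡ 3, 3 (mod 8); ε·ε+αω+βω = 1·1+-4·1+2·1 ≡ 1  ⇒  (a,b)_2 = -1.
Ram(-2805, 187) = {2, 5}; no ℚ_2-point on the conic.

[2, 5]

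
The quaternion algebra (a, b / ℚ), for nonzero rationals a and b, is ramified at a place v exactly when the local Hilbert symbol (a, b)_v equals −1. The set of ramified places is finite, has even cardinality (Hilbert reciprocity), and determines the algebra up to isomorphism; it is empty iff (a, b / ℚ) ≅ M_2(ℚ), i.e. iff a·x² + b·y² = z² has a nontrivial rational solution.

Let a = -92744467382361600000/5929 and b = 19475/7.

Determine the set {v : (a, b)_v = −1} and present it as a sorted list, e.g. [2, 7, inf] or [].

[5, 13, 19, 41]

(a, b) ≡ (-737035, 5453) mod (ℚ^×)²; places V = {2, 3, 5, 7, 11, 13, 17, 19, 23, 29, 41, ∞}.
(a,b)_41: α=2, u≡30; β=1, v≡21 (mod 41); (30|41)=-1, (21|41)=+1; sign (−1)^0·-1^1·+1^2 = -1.
(a,b)_11: α=-2, u≡5; β=0, v≡7 (mod 11); (5|11)=+1, (7|11)=-1; sign (−1)^0·+1^0·-1^-2 = +1.
(a,b)_∞: sgn(-737035)=−, sgn(5453)=+, so +1.
(a,b)_29: α=1, u≡3; β=0, v≡23 (mod 29); (3|29)=-1, (23|29)=+1; sign (−1)^0·-1^0·+1^1 = +1.
(a,b)_5: α=5, u≡2; β=2, v≡2 (mod 5); (2|5)=-1, (2|5)=-1; sign (−1)^0·-1^2·-1^5 = -1.
(a,b)_23: α=1, u≡11; β=0, v≡9 (mod 23); (11|23)=-1, (9|23)=+1; sign (−1)^0·-1^0·+1^1 = +1.
(a,b)_2: α=12, β=0; u≡5, v≡5 (mod 8); ε(u)ε(v)=0·0, αω(v)=12·1, βω(u)=0·1; sum ≡ 0  ⇒  +1.
(a,b)_3: α=4, u≡2; β=0, v≡2 (mod 3); (2|3)=-1, (2|3)=-1; sign (−1)^0·-1^0·-1^4 = +1.
(a,b)_17: α=1, u≡7; β=0, v≡16 (mod 17); (7|17)=-1, (16|17)=+1; sign (−1)^0·-1^0·+1^1 = +1.
(a,b)_7: α=-2, u≡4; β=-1, v≡1 (mod 7); (4|7)=+1, (1|7)=+1; sign (−1)^0·+1^-1·+1^-2 = +1.
(a,b)_19: α=2, u≡12; β=1, v≡8 (mod 19); (12|19)=-1, (8|19)=-1; sign (−1)^0·-1^1·-1^2 = -1.
(a,b)_13: α=1, u≡7; β=0, v≡2 (mod 13); (7|13)=-1, (2|13)=-1; sign (−1)^0·-1^0·-1^1 = -1.
Ram(-737035, 5453) = {5, 13, 19, 41}; no ℚ_5-point on the conic.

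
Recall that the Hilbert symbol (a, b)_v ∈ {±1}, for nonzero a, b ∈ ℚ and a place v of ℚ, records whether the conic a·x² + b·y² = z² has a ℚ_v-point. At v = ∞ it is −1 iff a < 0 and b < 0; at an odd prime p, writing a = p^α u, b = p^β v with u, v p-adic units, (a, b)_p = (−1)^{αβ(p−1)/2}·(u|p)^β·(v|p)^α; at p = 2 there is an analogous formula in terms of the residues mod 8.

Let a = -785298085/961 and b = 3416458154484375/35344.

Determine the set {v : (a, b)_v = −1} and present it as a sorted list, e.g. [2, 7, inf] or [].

[2, 3, 5, 13, 17, 23]

(a, b) ≡ (-279565, 22309287) mod (ℚ^×)²; places V = {2, 3, 5, 7, 11, 13, 17, 19, 23, 31, 47, 53, ∞}.
(a,b)_47: α=0, u≡45; β=-2, v≡16 (mod 47); (45|47)=-1, (16|47)=+1; sign (−1)^0·-1^-2·+1^0 = +1.
(a,b)_19: α=0, u≡17; β=1, v≡4 (mod 19); (17|19)=+1, (4|19)=+1; sign (−1)^0·+1^1·+1^0 = +1.
(a,b)_13: α=1, u≡3; β=1, v≡6 (mod 13); (3|13)=+1, (6|13)=-1; sign (−1)^0·+1^1·-1^1 = -1.
(a,b)_3: α=0, u≡2; β=5, v≡2 (mod 3); (2|3)=-1, (2|3)=-1; sign (−1)^0·-1^5·-1^0 = -1.
(a,b)_11: α=1, u≡6; β=3, v≡5 (mod 11); (6|11)=-1, (5|11)=+1; sign (−1)^1·-1^3·+1^1 = +1.
(a,b)_17: α=1, u≡3; β=1, v≡13 (mod 17); (3|17)=-1, (13|17)=+1; sign (−1)^0·-1^1·+1^1 = -1.
(a,b)_5: α=1, u≡3; β=6, v≡3 (mod 5); (3|5)=-1, (3|5)=-1; sign (−1)^0·-1^6·-1^1 = -1.
(a,b)_2: α=0, β=-4; u≡3, v≡7 (mod 8); ε(u)ε(v)=1·1, αω(v)=0·0, βω(u)=-4·1; sum ≡ 1  ⇒  -1.
(a,b)_31: α=-2, u≡22; β=0, v≡24 (mod 31); (22|31)=-1, (24|31)=-1; sign (−1)^0·-1^0·-1^-2 = +1.
(a,b)_53: α=2, u≡9; β=0, v≡2 (mod 53); (9|53)=+1, (2|53)=-1; sign (−1)^0·+1^0·-1^2 = +1.
(a,b)_∞: sgn(-279565)=−, sgn(22309287)=+, so +1.
(a,b)_23: α=1, u≡2; β=1, v≡8 (mod 23); (2|23)=+1, (8|23)=+1; sign (−1)^1·+1^1·+1^1 = -1.
(a,b)_7: α=0, u≡1; β=1, v≡4 (mod 7); (1|7)=+1, (4|7)=+1; sign (−1)^0·+1^1·+1^0 = +1.
Ram(-279565, 22309287) = {2, 3, 5, 13, 17, 23}; no ℚ_2-point on the conic.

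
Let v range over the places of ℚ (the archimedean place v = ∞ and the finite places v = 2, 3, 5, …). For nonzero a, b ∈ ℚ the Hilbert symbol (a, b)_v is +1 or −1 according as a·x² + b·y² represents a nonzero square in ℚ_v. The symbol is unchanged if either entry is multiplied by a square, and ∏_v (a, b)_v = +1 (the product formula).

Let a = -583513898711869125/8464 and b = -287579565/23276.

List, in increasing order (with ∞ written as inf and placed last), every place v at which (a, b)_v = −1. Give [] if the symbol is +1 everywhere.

(a, b) ≡ (-1365, -15015) mod (ℚ^×)²; places V = {2, 3, 5, 7, 11, 13, 17, 23, ∞}.
(a,b)_17: α=2, u≡11; β=2, v≡9 (mod 17); (11|17)=-1, (9|17)=+1; sign (−1)^0·-1^2·+1^2 = +1.
(a,b)_3: α=11, u≡1; β=7, v≡2 (mod 3); (1|3)=+1, (2|3)=-1; sign (−1)^1·+1^7·-1^11 = +1.
(a,b)_7: α=3, u≡1; β=1, v≡2 (mod 7); (1|7)=+1, (2|7)=+1; sign (−1)^1·+1^1·+1^3 = -1.
(a,b)_13: α=3, u≡9; β=1, v≡6 (mod 13); (9|13)=+1, (6|13)=-1; sign (−1)^0·+1^1·-1^3 = -1.
(a,b)_11: α=2, u≡8; β=-1, v≡6 (mod 11); (8|11)=-1, (6|11)=-1; sign (−1)^0·-1^-1·-1^2 = -1.
(a,b)_23: α=-2, u≡20; β=-2, v≡4 (mod 23); (20|23)=-1, (4|23)=+1; sign (−1)^0·-1^-2·+1^-2 = +1.
(a,b)_2: α=-4, β=-2; u≡3, v≡1 (mod 8); ε(u)ε(v)=1·0, αω(v)=-4·0, βω(u)=-2·1; sum ≡ 0  ⇒  +1.
(a,b)_5: α=3, u≡3; β=1, v≡2 (mod 5); (3|5)=-1, (2|5)=-1; sign (−1)^0·-1^1·-1^3 = +1.
(a,b)_∞: sgn(-1365)=−, sgn(-15015)=−, so -1.
(-1365, -15015 / ℚ) ramifies at {7, 11, 13, ∞}: a division algebra.

[7, 11, 13, inf]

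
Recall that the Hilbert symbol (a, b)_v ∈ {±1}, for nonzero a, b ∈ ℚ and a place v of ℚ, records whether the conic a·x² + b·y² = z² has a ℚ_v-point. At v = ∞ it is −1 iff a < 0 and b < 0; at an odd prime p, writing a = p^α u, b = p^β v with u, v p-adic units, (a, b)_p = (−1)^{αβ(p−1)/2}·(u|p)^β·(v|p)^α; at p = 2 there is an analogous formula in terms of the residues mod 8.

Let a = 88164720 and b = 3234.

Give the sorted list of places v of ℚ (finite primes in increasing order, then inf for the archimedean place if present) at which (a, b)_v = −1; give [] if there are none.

[3, 11]

(a, b) ≡ (255, 66) mod (ℚ^×)²; places V = {2, 3, 5, 7, 11, 17, ∞}.
(a,b)_11: α=0, u≡6; β=1, v≡8 (mod 11); (6|11)=-1, (8|11)=-1; sign (−1)^0·-1^1·-1^0 = -1.
(a,b)_5: α=1, u≡4; β=0, v≡4 (mod 5); (4|5)=+1, (4|5)=+1; sign (−1)^0·+1^0·+1^1 = +1.
(a,b)_∞: sgn(255)=+, sgn(66)=+, so +1.
(a,b)_3: α=3, u≡1; β=1, v≡1 (mod 3); (1|3)=+1, (1|3)=+1; sign (−1)^1·+1^1·+1^3 = -1.
(a,b)_2: α=4, β=1; u≡7, v≡1 (mod 8); ε(u)ε(v)=1·0, αω(v)=4·0, βω(u)=1·0; sum ≡ 0  ⇒  +1.
(a,b)_17: α=1, u≡4; β=0, v≡4 (mod 17); (4|17)=+1, (4|17)=+1; sign (−1)^0·+1^0·+1^1 = +1.
(a,b)_7: α=4, u≡5; β=2, v≡3 (mod 7); (5|7)=-1, (3|7)=-1; sign (−1)^0·-1^2·-1^4 = +1.
Ram(255, 66) = {3, 11}; no ℚ_3-point on the conic.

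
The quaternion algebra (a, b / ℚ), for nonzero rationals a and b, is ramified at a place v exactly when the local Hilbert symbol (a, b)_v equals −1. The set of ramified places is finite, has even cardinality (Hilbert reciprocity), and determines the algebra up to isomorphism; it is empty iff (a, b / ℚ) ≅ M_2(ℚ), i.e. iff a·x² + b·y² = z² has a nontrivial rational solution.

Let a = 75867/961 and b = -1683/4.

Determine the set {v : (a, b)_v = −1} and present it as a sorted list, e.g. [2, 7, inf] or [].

Mod squares: a ≡ 627, b ≡ -187. Check v ∈ {∞, 2, 3, 11, 17, 19, 31}.
v=2: v_2(a)=0, v_2(b)=-2; units ≡ 3, 5 (mod 8); ε·ε+αω+βω = 1·0+0·1+-2·1 ≡ 0  ⇒  (a,b)_2 = +1.
v=11: a=11^3·(≡6), b=11^1·(≡3) mod 11; (6|11)=-1, (3|11)=+1; (−1)^{3·1·5}·(-1)^1·(+1)^3 = +1.
v=17: a=17^0·(≡9), b=17^1·(≡5) mod 17; (9|17)=+1, (5|17)=-1; (−1)^{0·1·8}·(+1)^1·(-1)^0 = +1.
v=3: a=3^1·(≡2), b=3^2·(≡2) mod 3; (2|3)=-1, (2|3)=-1; (−1)^{1·2·1}·(-1)^2·(-1)^1 = -1.
v=∞: 627 > 0 and -187 < 0  ⇒  (a,b)_∞ = +1.
v=19: a=19^1·(≡2), b=19^0·(≡2) mod 19; (2|19)=-1, (2|19)=-1; (−1)^{1·0·9}·(-1)^0·(-1)^1 = -1.
v=31: a=31^-2·(≡10), b=31^0·(≡21) mod 31; (10|31)=+1, (21|31)=-1; (−1)^{-2·0·15}·(+1)^0·(-1)^-2 = +1.
|Ram(627, -187)| = 2, even; anisotropic at {3, 19}.

[3, 19]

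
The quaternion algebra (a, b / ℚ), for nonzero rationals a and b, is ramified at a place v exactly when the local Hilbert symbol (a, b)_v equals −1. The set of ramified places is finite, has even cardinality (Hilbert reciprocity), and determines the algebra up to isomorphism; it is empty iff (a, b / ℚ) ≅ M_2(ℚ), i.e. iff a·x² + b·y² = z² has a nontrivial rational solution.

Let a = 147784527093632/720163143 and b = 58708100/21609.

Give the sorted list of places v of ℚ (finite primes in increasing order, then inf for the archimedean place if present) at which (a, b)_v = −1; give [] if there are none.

Mod squares: a ≡ 34034, b ≡ 209. Check v ∈ {∞, 2, 3, 5, 7, 11, 13, 17, 19, 23, 31, 37, 53}.
v=11: a=11^1·(≡4), b=11^1·(≡2) mod 11; (4|11)=+1, (2|11)=-1; (−1)^{1·1·5}·(+1)^1·(-1)^1 = +1.
v=37: a=37^2·(≡24), b=37^0·(≡15) mod 37; (24|37)=-1, (15|37)=-1; (−1)^{2·0·18}·(-1)^0·(-1)^2 = +1.
v=17: a=17^1·(≡13), b=17^0·(≡14) mod 17; (13|17)=+1, (14|17)=-1; (−1)^{1·0·8}·(+1)^0·(-1)^1 = -1.
v=53: a=53^0·(≡21), b=53^2·(≡20) mod 53; (21|53)=-1, (20|53)=-1; (−1)^{0·2·26}·(-1)^2·(-1)^0 = +1.
v=23: a=23^-2·(≡21), b=23^0·(≡4) mod 23; (21|23)=-1, (4|23)=+1; (−1)^{-2·0·11}·(-1)^0·(+1)^-2 = +1.
v=∞: 34034 > 0 and 209 > 0  ⇒  (a,b)_∞ = +1.
v=13: a=13^1·(≡8), b=13^0·(≡3) mod 13; (8|13)=-1, (3|13)=+1; (−1)^{1·0·6}·(-1)^0·(+1)^1 = +1.
v=7: a=7^-5·(≡1), b=7^-4·(≡5) mod 7; (1|7)=+1, (5|7)=-1; (−1)^{-5·-4·3}·(+1)^-4·(-1)^-5 = -1.
v=3: a=3^-4·(≡2), b=3^-2·(≡2) mod 3; (2|3)=-1, (2|3)=-1; (−1)^{-4·-2·1}·(-1)^-2·(-1)^-4 = +1.
v=5: a=5^0·(≡4), b=5^2·(≡1) mod 5; (4|5)=+1, (1|5)=+1; (−1)^{0·2·2}·(+1)^2·(+1)^0 = +1.
v=31: a=31^2·(≡29), b=31^0·(≡26) mod 31; (29|31)=-1, (26|31)=-1; (−1)^{2·0·15}·(-1)^0·(-1)^2 = +1.
v=2: v_2(a)=7, v_2(b)=2; units ≡ 1, 1 (mod 8); ε·ε+αω+βω = 0·0+7·0+2·0 ≡ 0  ⇒  (a,b)_2 = +1.
v=19: a=19^2·(≡6), b=19^1·(≡1) mod 19; (6|19)=+1, (1|19)=+1; (−1)^{2·1·9}·(+1)^1·(+1)^2 = +1.
|Ram(34034, 209)| = 2, even; anisotropic at {7, 17}.

[7, 17]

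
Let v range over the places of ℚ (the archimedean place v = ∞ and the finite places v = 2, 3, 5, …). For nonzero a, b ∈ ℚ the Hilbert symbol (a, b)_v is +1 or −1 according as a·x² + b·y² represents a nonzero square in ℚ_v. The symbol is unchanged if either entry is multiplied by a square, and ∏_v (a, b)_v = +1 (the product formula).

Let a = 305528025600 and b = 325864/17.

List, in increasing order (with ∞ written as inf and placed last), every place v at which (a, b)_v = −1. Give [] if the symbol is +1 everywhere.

(a, b) ≡ (18354, 2618) mod (ℚ^×)²; places V = {2, 3, 5, 7, 11, 17, 19, 23, ∞}.
(a,b)_2: α=9, β=3; u≡1, v≡5 (mod 8); ε(u)ε(v)=0·0, αω(v)=9·1, βω(u)=3·0; sum ≡ 1  ⇒  -1.
(a,b)_11: α=0, u≡6; β=1, v≡2 (mod 11); (6|11)=-1, (2|11)=-1; sign (−1)^0·-1^1·-1^0 = -1.
(a,b)_5: α=2, u≡4; β=0, v≡2 (mod 5); (4|5)=+1, (2|5)=-1; sign (−1)^0·+1^0·-1^2 = +1.
(a,b)_19: α=1, u≡1; β=0, v≡12 (mod 19); (1|19)=+1, (12|19)=-1; sign (−1)^0·+1^0·-1^1 = -1.
(a,b)_∞: sgn(18354)=+, sgn(2618)=+, so +1.
(a,b)_7: α=1, u≡4; β=1, v≡3 (mod 7); (4|7)=+1, (3|7)=-1; sign (−1)^1·+1^1·-1^1 = +1.
(a,b)_17: α=2, u≡10; β=-1, v≡8 (mod 17); (10|17)=-1, (8|17)=+1; sign (−1)^0·-1^-1·+1^2 = -1.
(a,b)_23: α=1, u≡8; β=2, v≡20 (mod 23); (8|23)=+1, (20|23)=-1; sign (−1)^0·+1^2·-1^1 = -1.
(a,b)_3: α=3, u≡1; β=0, v≡2 (mod 3); (1|3)=+1, (2|3)=-1; sign (−1)^0·+1^0·-1^3 = -1.
(18354, 2618 / ℚ) ramifies at {2, 3, 11, 17, 19, 23}: a division algebra.

[2, 3, 11, 17, 19, 23]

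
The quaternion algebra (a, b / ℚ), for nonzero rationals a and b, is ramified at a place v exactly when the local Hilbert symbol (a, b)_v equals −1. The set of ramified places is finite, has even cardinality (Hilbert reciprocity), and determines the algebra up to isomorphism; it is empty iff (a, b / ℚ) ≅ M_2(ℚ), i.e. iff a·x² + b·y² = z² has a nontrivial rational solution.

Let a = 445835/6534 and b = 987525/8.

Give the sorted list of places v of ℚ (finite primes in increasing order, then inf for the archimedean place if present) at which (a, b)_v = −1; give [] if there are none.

[2, 3, 5, 11]

Mod squares: a ≡ 7410, b ≡ 8778. Check v ∈ {∞, 2, 3, 5, 7, 11, 13, 19}.
v=3: a=3^-3·(≡1), b=3^3·(≡1) mod 3; (1|3)=+1, (1|3)=+1; (−1)^{-3·3·1}·(+1)^3·(+1)^-3 = -1.
v=11: a=11^-2·(≡6), b=11^1·(≡6) mod 11; (6|11)=-1, (6|11)=-1; (−1)^{-2·1·5}·(-1)^1·(-1)^-2 = -1.
v=2: v_2(a)=-1, v_2(b)=-3; units ≡ 1, 5 (mod 8); ε·ε+αω+βω = 0·0+-1·1+-3·0 ≡ 1  ⇒  (a,b)_2 = -1.
v=∞: 7410 > 0 and 8778 > 0  ⇒  (a,b)_∞ = +1.
v=7: a=7^0·(≡4), b=7^1·(≡4) mod 7; (4|7)=+1, (4|7)=+1; (−1)^{0·1·3}·(+1)^1·(+1)^0 = +1.
v=19: a=19^3·(≡15), b=19^1·(≡6) mod 19; (15|19)=-1, (6|19)=+1; (−1)^{3·1·9}·(-1)^1·(+1)^3 = +1.
v=13: a=13^1·(≡5), b=13^0·(≡4) mod 13; (5|13)=-1, (4|13)=+1; (−1)^{1·0·6}·(-1)^0·(+1)^1 = +1.
v=5: a=5^1·(≡3), b=5^2·(≡2) mod 5; (3|5)=-1, (2|5)=-1; (−1)^{1·2·2}·(-1)^2·(-1)^1 = -1.
|Ram(7410, 8778)| = 4, even; anisotropic at {2, 3, 5, 11}.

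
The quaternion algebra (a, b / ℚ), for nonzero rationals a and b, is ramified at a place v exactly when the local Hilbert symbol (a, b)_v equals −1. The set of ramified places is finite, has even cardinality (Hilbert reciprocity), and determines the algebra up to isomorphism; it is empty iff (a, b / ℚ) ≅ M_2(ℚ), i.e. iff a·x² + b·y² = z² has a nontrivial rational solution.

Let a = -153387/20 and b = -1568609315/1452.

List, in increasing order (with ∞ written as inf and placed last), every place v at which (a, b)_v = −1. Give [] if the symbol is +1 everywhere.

(a, b) ≡ (-85215, -3705) mod (ℚ^×)²; places V = {2, 3, 5, 7, 11, 13, 19, 23, ∞}.
(a,b)_5: α=-1, u≡2; β=1, v≡1 (mod 5); (2|5)=-1, (1|5)=+1; sign (−1)^0·-1^1·+1^-1 = -1.
(a,b)_∞: sgn(-85215)=−, sgn(-3705)=−, so -1.
(a,b)_13: α=1, u≡10; β=1, v≡3 (mod 13); (10|13)=+1, (3|13)=+1; sign (−1)^0·+1^1·+1^1 = +1.
(a,b)_3: α=3, u≡2; β=-1, v≡1 (mod 3); (2|3)=-1, (1|3)=+1; sign (−1)^1·-1^-1·+1^3 = +1.
(a,b)_19: α=1, u≡2; β=1, v≡2 (mod 19); (2|19)=-1, (2|19)=-1; sign (−1)^1·-1^1·-1^1 = -1.
(a,b)_23: α=1, u≡15; β=2, v≡21 (mod 23); (15|23)=-1, (21|23)=-1; sign (−1)^0·-1^2·-1^1 = -1.
(a,b)_7: α=0, u≡3; β=4, v≡3 (mod 7); (3|7)=-1, (3|7)=-1; sign (−1)^0·-1^4·-1^0 = +1.
(a,b)_2: α=-2, β=-2; u≡1, v≡7 (mod 8); ε(u)ε(v)=0·1, αω(v)=-2·0, βω(u)=-2·0; sum ≡ 0  ⇒  +1.
(a,b)_11: α=0, u≡7; β=-2, v≡2 (mod 11); (7|11)=-1, (2|11)=-1; sign (−1)^0·-1^-2·-1^0 = +1.
(-85215, -3705 / ℚ) ramifies at {5, 19, 23, ∞}: a division algebra.

[5, 19, 23, inf]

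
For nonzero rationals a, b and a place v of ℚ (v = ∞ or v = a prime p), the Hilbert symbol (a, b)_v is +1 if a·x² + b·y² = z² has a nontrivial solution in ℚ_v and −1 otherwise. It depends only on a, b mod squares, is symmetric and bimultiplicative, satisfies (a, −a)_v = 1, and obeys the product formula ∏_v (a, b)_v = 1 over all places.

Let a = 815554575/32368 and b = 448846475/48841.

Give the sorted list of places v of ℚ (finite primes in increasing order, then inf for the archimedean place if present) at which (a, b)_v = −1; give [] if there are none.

(a, b) ≡ (2819201, 148379) mod (ℚ^×)²; places V = {2, 3, 5, 7, 11, 13, 17, 19, 41, 47, ∞}.
(a,b)_19: α=1, u≡12; β=0, v≡15 (mod 19); (12|19)=-1, (15|19)=-1; sign (−1)^0·-1^0·-1^1 = -1.
(a,b)_3: α=4, u≡2; β=0, v≡2 (mod 3); (2|3)=-1, (2|3)=-1; sign (−1)^0·-1^0·-1^4 = +1.
(a,b)_13: α=0, u≡11; β=-2, v≡4 (mod 13); (11|13)=-1, (4|13)=+1; sign (−1)^0·-1^-2·+1^0 = +1.
(a,b)_11: α=1, u≡10; β=3, v≡9 (mod 11); (10|11)=-1, (9|11)=+1; sign (−1)^1·-1^3·+1^1 = +1.
(a,b)_41: α=1, u≡31; β=1, v≡27 (mod 41); (31|41)=+1, (27|41)=-1; sign (−1)^0·+1^1·-1^1 = -1.
(a,b)_17: α=-2, u≡6; β=-2, v≡3 (mod 17); (6|17)=-1, (3|17)=-1; sign (−1)^0·-1^-2·-1^-2 = +1.
(a,b)_∞: sgn(2819201)=+, sgn(148379)=+, so +1.
(a,b)_5: α=2, u≡1; β=2, v≡4 (mod 5); (1|5)=+1, (4|5)=+1; sign (−1)^0·+1^2·+1^2 = +1.
(a,b)_2: α=-4, β=0; u≡1, v≡3 (mod 8); ε(u)ε(v)=0·1, αω(v)=-4·1, βω(u)=0·0; sum ≡ 0  ⇒  +1.
(a,b)_47: α=1, u≡43; β=1, v≡17 (mod 47); (43|47)=-1, (17|47)=+1; sign (−1)^1·-1^1·+1^1 = +1.
(a,b)_7: α=-1, u≡6; β=1, v≡4 (mod 7); (6|7)=-1, (4|7)=+1; sign (−1)^1·-1^1·+1^-1 = +1.
Ram(2819201, 148379) = {19, 41}; no ℚ_19-point on the conic.

[19, 41]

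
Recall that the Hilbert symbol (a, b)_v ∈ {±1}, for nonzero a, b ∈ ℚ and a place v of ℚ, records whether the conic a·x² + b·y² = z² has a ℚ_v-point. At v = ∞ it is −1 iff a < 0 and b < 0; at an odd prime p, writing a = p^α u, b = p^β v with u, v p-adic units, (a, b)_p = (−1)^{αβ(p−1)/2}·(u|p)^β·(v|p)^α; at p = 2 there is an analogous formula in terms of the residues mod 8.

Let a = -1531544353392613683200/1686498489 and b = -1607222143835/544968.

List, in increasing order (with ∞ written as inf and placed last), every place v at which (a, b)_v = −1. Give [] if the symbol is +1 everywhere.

[5, 7, 23, inf]

(a, b) ≡ (-23, -70) mod (ℚ^×)²; places V = {2, 3, 5, 7, 11, 13, 17, 23, 29, ∞}.
(a,b)_13: α=-4, u≡9; β=0, v≡7 (mod 13); (9|13)=+1, (7|13)=-1; sign (−1)^0·+1^0·-1^-4 = +1.
(a,b)_17: α=2, u≡10; β=0, v≡2 (mod 17); (10|17)=-1, (2|17)=+1; sign (−1)^0·-1^0·+1^2 = +1.
(a,b)_7: α=4, u≡5; β=3, v≡2 (mod 7); (5|7)=-1, (2|7)=+1; sign (−1)^0·-1^3·+1^4 = -1.
(a,b)_23: α=3, u≡11; β=2, v≡15 (mod 23); (11|23)=-1, (15|23)=-1; sign (−1)^0·-1^2·-1^3 = -1.
(a,b)_11: α=6, u≡7; β=6, v≡2 (mod 11); (7|11)=-1, (2|11)=-1; sign (−1)^0·-1^6·-1^6 = +1.
(a,b)_5: α=2, u≡3; β=1, v≡1 (mod 5); (3|5)=-1, (1|5)=+1; sign (−1)^0·-1^1·+1^2 = -1.
(a,b)_2: α=12, β=-3; u≡1, v≡5 (mod 8); ε(u)ε(v)=0·0, αω(v)=12·1, βω(u)=-3·0; sum ≡ 0  ⇒  +1.
(a,b)_3: α=-10, u≡1; β=-4, v≡2 (mod 3); (1|3)=+1, (2|3)=-1; sign (−1)^0·+1^-4·-1^-10 = +1.
(a,b)_∞: sgn(-23)=−, sgn(-70)=−, so -1.
(a,b)_29: α=0, u≡20; β=-2, v≡27 (mod 29); (20|29)=+1, (27|29)=-1; sign (−1)^0·+1^-2·-1^0 = +1.
(-23, -70 / ℚ) ramifies at {5, 7, 23, ∞}: a division algebra.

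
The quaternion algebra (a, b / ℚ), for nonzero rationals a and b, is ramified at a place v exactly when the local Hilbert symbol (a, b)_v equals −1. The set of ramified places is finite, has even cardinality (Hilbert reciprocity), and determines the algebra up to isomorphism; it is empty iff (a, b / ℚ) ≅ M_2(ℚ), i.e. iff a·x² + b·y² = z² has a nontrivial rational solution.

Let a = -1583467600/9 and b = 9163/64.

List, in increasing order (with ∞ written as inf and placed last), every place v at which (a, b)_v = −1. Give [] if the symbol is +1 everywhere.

(a, b) ≡ (-3958669, 187) mod (ℚ^×)²; places V = {2, 3, 5, 7, 11, 13, 17, 19, 31, 47, ∞}.
(a,b)_3: α=-2, u≡2; β=0, v≡1 (mod 3); (2|3)=-1, (1|3)=+1; sign (−1)^0·-1^0·+1^-2 = +1.
(a,b)_19: α=1, u≡13; β=0, v≡17 (mod 19); (13|19)=-1, (17|19)=+1; sign (−1)^0·-1^0·+1^1 = +1.
(a,b)_∞: sgn(-3958669)=−, sgn(187)=+, so +1.
(a,b)_17: α=0, u≡2; β=1, v≡14 (mod 17); (2|17)=+1, (14|17)=-1; sign (−1)^0·+1^1·-1^0 = +1.
(a,b)_2: α=4, β=-6; u≡3, v≡3 (mod 8); ε(u)ε(v)=1·1, αω(v)=4·1, βω(u)=-6·1; sum ≡ 1  ⇒  -1.
(a,b)_11: α=1, u≡6; β=1, v≡7 (mod 11); (6|11)=-1, (7|11)=-1; sign (−1)^1·-1^1·-1^1 = -1.
(a,b)_31: α=1, u≡24; β=0, v≡9 (mod 31); (24|31)=-1, (9|31)=+1; sign (−1)^0·-1^0·+1^1 = +1.
(a,b)_47: α=1, u≡39; β=0, v≡22 (mod 47); (39|47)=-1, (22|47)=-1; sign (−1)^0·-1^0·-1^1 = -1.
(a,b)_7: α=0, u≡3; β=2, v≡5 (mod 7); (3|7)=-1, (5|7)=-1; sign (−1)^0·-1^2·-1^0 = +1.
(a,b)_5: α=2, u≡4; β=0, v≡2 (mod 5); (4|5)=+1, (2|5)=-1; sign (−1)^0·+1^0·-1^2 = +1.
(a,b)_13: α=1, u≡9; β=0, v≡2 (mod 13); (9|13)=+1, (2|13)=-1; sign (−1)^0·+1^0·-1^1 = -1.
(-3958669, 187 / ℚ) ramifies at {2, 11, 13, 47}: a division algebra.

[2, 11, 13, 47]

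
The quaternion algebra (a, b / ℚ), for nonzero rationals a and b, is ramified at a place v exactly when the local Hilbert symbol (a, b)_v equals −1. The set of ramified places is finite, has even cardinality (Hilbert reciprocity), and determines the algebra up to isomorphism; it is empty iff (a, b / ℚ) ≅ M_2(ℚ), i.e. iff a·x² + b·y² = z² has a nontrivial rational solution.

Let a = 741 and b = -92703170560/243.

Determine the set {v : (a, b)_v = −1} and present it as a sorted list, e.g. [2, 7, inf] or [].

[2, 13, 17, 19]

Mod squares: a ≡ 741, b ≡ -1385670. Check v ∈ {∞, 2, 3, 5, 7, 11, 13, 17, 19}.
v=∞: 741 > 0 and -1385670 < 0  ⇒  (a,b)_∞ = +1.
v=13: a=13^1·(≡5), b=13^1·(≡9) mod 13; (5|13)=-1, (9|13)=+1; (−1)^{1·1·6}·(-1)^1·(+1)^1 = -1.
v=2: v_2(a)=0, v_2(b)=13; units ≡ 5, 5 (mod 8); ε·ε+αω+βω = 0·0+0·1+13·1 ≡ 1  ⇒  (a,b)_2 = -1.
v=11: a=11^0·(≡4), b=11^1·(≡6) mod 11; (4|11)=+1, (6|11)=-1; (−1)^{0·1·5}·(+1)^1·(-1)^0 = +1.
v=7: a=7^0·(≡6), b=7^2·(≡1) mod 7; (6|7)=-1, (1|7)=+1; (−1)^{0·2·3}·(-1)^2·(+1)^0 = +1.
v=19: a=19^1·(≡1), b=19^1·(≡11) mod 19; (1|19)=+1, (11|19)=+1; (−1)^{1·1·9}·(+1)^1·(+1)^1 = -1.
v=5: a=5^0·(≡1), b=5^1·(≡1) mod 5; (1|5)=+1, (1|5)=+1; (−1)^{0·1·2}·(+1)^1·(+1)^0 = +1.
v=3: a=3^1·(≡1), b=3^-5·(≡2) mod 3; (1|3)=+1, (2|3)=-1; (−1)^{1·-5·1}·(+1)^-5·(-1)^1 = +1.
v=17: a=17^0·(≡10), b=17^1·(≡12) mod 17; (10|17)=-1, (12|17)=-1; (−1)^{0·1·8}·(-1)^1·(-1)^0 = -1.
Ram(741, -1385670) = {2, 13, 17, 19}; no ℚ_2-point on the conic.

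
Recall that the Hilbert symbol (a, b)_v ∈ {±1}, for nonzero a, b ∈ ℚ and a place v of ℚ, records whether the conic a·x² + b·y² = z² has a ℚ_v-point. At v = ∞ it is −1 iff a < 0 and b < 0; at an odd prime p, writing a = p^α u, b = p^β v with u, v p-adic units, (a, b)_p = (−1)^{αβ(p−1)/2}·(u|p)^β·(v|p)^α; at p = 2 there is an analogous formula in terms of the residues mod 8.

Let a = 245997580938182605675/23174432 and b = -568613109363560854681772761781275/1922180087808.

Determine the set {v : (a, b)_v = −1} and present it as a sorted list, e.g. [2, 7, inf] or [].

Mod squares: a ≡ 26486, b ≡ -658502. Check v ∈ {∞, 2, 3, 5, 11, 13, 17, 19, 23, 31, 37, 41, 43, 47}.
v=23: a=23^-2·(≡9), b=23^-2·(≡22) mod 23; (9|23)=+1, (22|23)=-1; (−1)^{-2·-2·11}·(+1)^-2·(-1)^-2 = +1.
v=∞: 26486 > 0 and -658502 < 0  ⇒  (a,b)_∞ = +1.
v=43: a=43^2·(≡17), b=43^3·(≡26) mod 43; (17|43)=+1, (26|43)=-1; (−1)^{2·3·21}·(+1)^3·(-1)^2 = +1.
v=5: a=5^2·(≡1), b=5^2·(≡3) mod 5; (1|5)=+1, (3|5)=-1; (−1)^{2·2·2}·(+1)^2·(-1)^2 = +1.
v=2: v_2(a)=-5, v_2(b)=-15; units ≡ 3, 5 (mod 8); ε·ε+αω+βω = 1·0+-5·1+-15·1 ≡ 0  ⇒  (a,b)_2 = +1.
v=37: a=37^-2·(≡8), b=37^-2·(≡2) mod 37; (8|37)=-1, (2|37)=-1; (−1)^{-2·-2·18}·(-1)^-2·(-1)^-2 = +1.
v=31: a=31^2·(≡30), b=31^3·(≡29) mod 31; (30|31)=-1, (29|31)=-1; (−1)^{2·3·15}·(-1)^3·(-1)^2 = -1.
v=47: a=47^0·(≡32), b=47^2·(≡40) mod 47; (32|47)=+1, (40|47)=-1; (−1)^{0·2·23}·(+1)^2·(-1)^0 = +1.
v=3: a=3^0·(≡2), b=3^-4·(≡1) mod 3; (2|3)=-1, (1|3)=+1; (−1)^{0·-4·1}·(-1)^-4·(+1)^0 = +1.
v=17: a=17^1·(≡6), b=17^2·(≡12) mod 17; (6|17)=-1, (12|17)=-1; (−1)^{1·2·8}·(-1)^2·(-1)^1 = -1.
v=41: a=41^1·(≡16), b=41^2·(≡20) mod 41; (16|41)=+1, (20|41)=+1; (−1)^{1·2·20}·(+1)^2·(+1)^1 = +1.
v=11: a=11^4·(≡1), b=11^8·(≡2) mod 11; (1|11)=+1, (2|11)=-1; (−1)^{4·8·5}·(+1)^8·(-1)^4 = +1.
v=19: a=19^1·(≡6), b=19^1·(≡4) mod 19; (6|19)=+1, (4|19)=+1; (−1)^{1·1·9}·(+1)^1·(+1)^1 = -1.
v=13: a=13^4·(≡2), b=13^3·(≡6) mod 13; (2|13)=-1, (6|13)=-1; (−1)^{4·3·6}·(-1)^3·(-1)^4 = -1.
|Ram(26486, -658502)| = 4, even; anisotropic at {13, 17, 19, 31}.

[13, 17, 19, 31]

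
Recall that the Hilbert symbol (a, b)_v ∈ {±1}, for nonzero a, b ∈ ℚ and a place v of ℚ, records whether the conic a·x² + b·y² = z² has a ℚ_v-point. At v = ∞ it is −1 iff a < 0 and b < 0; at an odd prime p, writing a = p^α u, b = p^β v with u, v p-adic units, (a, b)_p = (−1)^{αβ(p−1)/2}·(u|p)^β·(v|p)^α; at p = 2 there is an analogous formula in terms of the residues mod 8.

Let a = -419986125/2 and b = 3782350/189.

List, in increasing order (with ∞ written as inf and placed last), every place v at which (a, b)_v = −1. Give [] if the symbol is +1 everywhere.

[2, 3]

(a, b) ≡ (-10, 6006) mod (ℚ^×)²; places V = {2, 3, 5, 7, 11, 13, 23, 47, ∞}.
(a,b)_7: α=0, u≡4; β=-1, v≡2 (mod 7); (4|7)=+1, (2|7)=+1; sign (−1)^0·+1^-1·+1^0 = +1.
(a,b)_13: α=2, u≡10; β=1, v≡7 (mod 13); (10|13)=+1, (7|13)=-1; sign (−1)^0·+1^1·-1^2 = +1.
(a,b)_11: α=0, u≡1; β=1, v≡6 (mod 11); (1|11)=+1, (6|11)=-1; sign (−1)^0·+1^1·-1^0 = +1.
(a,b)_2: α=-1, β=1; u≡3, v≡3 (mod 8); ε(u)ε(v)=1·1, αω(v)=-1·1, βω(u)=1·1; sum ≡ 1  ⇒  -1.
(a,b)_∞: sgn(-10)=−, sgn(6006)=+, so +1.
(a,b)_47: α=2, u≡42; β=0, v≡25 (mod 47); (42|47)=+1, (25|47)=+1; sign (−1)^0·+1^0·+1^2 = +1.
(a,b)_3: α=2, u≡2; β=-3, v≡1 (mod 3); (2|3)=-1, (1|3)=+1; sign (−1)^0·-1^-3·+1^2 = -1.
(a,b)_5: α=3, u≡3; β=2, v≡1 (mod 5); (3|5)=-1, (1|5)=+1; sign (−1)^0·-1^2·+1^3 = +1.
(a,b)_23: α=0, u≡8; β=2, v≡4 (mod 23); (8|23)=+1, (4|23)=+1; sign (−1)^0·+1^2·+1^0 = +1.
(-10, 6006 / ℚ) ramifies at {2, 3}: a division algebra.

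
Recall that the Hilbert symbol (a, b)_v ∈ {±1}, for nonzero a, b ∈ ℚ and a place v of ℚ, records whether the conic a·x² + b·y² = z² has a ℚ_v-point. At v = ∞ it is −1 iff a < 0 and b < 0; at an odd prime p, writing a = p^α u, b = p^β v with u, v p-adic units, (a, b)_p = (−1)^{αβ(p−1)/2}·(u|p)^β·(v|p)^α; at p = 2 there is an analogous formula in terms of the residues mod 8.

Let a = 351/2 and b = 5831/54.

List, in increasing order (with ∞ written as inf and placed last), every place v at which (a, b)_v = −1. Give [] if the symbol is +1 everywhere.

[2, 17]

(a, b) ≡ (78, 714) mod (ℚ^×)²; places V = {2, 3, 7, 13, 17, ∞}.
(a,b)_7: α=0, u≡4; β=3, v≡2 (mod 7); (4|7)=+1, (2|7)=+1; sign (−1)^0·+1^3·+1^0 = +1.
(a,b)_3: α=3, u≡2; β=-3, v≡1 (mod 3); (2|3)=-1, (1|3)=+1; sign (−1)^1·-1^-3·+1^3 = +1.
(a,b)_∞: sgn(78)=+, sgn(714)=+, so +1.
(a,b)_17: α=0, u≡14; β=1, v≡1 (mod 17); (14|17)=-1, (1|17)=+1; sign (−1)^0·-1^1·+1^0 = -1.
(a,b)_2: α=-1, β=-1; u≡7, v≡5 (mod 8); ε(u)ε(v)=1·0, αω(v)=-1·1, βω(u)=-1·0; sum ≡ 1  ⇒  -1.
(a,b)_13: α=1, u≡7; β=0, v≡10 (mod 13); (7|13)=-1, (10|13)=+1; sign (−1)^0·-1^0·+1^1 = +1.
(78, 714 / ℚ) ramifies at {2, 17}: a division algebra.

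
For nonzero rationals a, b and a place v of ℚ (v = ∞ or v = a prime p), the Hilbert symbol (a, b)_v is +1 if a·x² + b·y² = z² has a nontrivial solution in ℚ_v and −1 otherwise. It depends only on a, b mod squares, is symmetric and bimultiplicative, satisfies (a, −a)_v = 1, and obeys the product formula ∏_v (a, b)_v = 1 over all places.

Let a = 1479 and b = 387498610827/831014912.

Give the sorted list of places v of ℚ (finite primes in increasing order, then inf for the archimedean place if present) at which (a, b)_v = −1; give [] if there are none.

(a, b) ≡ (1479, 6) mod (ℚ^×)²; places V = {2, 3, 7, 13, 17, 29, ∞}.
(a,b)_∞: sgn(1479)=+, sgn(6)=+, so +1.
(a,b)_3: α=1, u≡1; β=13, v≡2 (mod 3); (1|3)=+1, (2|3)=-1; sign (−1)^1·+1^13·-1^1 = +1.
(a,b)_2: α=0, β=-11; u≡7, v≡3 (mod 8); ε(u)ε(v)=1·1, αω(v)=0·1, βω(u)=-11·0; sum ≡ 1  ⇒  -1.
(a,b)_7: α=0, u≡2; β=-4, v≡5 (mod 7); (2|7)=+1, (5|7)=-1; sign (−1)^0·+1^-4·-1^0 = +1.
(a,b)_13: α=0, u≡10; β=-2, v≡5 (mod 13); (10|13)=+1, (5|13)=-1; sign (−1)^0·+1^-2·-1^0 = +1.
(a,b)_17: α=1, u≡2; β=2, v≡14 (mod 17); (2|17)=+1, (14|17)=-1; sign (−1)^0·+1^2·-1^1 = -1.
(a,b)_29: α=1, u≡22; β=2, v≡7 (mod 29); (22|29)=+1, (7|29)=+1; sign (−1)^0·+1^2·+1^1 = +1.
(1479, 6 / ℚ) ramifies at {2, 17}: a division algebra.

[2, 17]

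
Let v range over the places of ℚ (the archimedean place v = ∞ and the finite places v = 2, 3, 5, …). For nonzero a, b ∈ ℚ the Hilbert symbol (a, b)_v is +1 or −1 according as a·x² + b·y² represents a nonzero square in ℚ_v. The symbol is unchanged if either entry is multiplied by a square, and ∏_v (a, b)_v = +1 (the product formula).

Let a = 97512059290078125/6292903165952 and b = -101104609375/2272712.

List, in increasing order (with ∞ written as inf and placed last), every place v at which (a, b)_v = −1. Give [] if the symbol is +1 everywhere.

[2, 5]

Mod squares: a ≡ 330, b ≡ -110. Check v ∈ {∞, 2, 3, 5, 7, 11, 13, 41}.
v=5: a=5^7·(≡4), b=5^7·(≡3) mod 5; (4|5)=+1, (3|5)=-1; (−1)^{7·7·2}·(+1)^7·(-1)^7 = -1.
v=11: a=11^1·(≡6), b=11^1·(≡5) mod 11; (6|11)=-1, (5|11)=+1; (−1)^{1·1·5}·(-1)^1·(+1)^1 = +1.
v=3: a=3^9·(≡2), b=3^0·(≡1) mod 3; (2|3)=-1, (1|3)=+1; (−1)^{9·0·1}·(-1)^0·(+1)^9 = +1.
v=13: a=13^-4·(≡11), b=13^-2·(≡6) mod 13; (11|13)=-1, (6|13)=-1; (−1)^{-4·-2·6}·(-1)^-2·(-1)^-4 = +1.
v=7: a=7^8·(≡2), b=7^6·(≡1) mod 7; (2|7)=+1, (1|7)=+1; (−1)^{8·6·3}·(+1)^6·(+1)^8 = +1.
v=2: v_2(a)=-17, v_2(b)=-3; units ≡ 5, 1 (mod 8); ε·ε+αω+βω = 0·0+-17·0+-3·1 ≡ 1  ⇒  (a,b)_2 = -1.
v=41: a=41^-2·(≡8), b=41^-2·(≡13) mod 41; (8|41)=+1, (13|41)=-1; (−1)^{-2·-2·20}·(+1)^-2·(-1)^-2 = +1.
v=∞: 330 > 0 and -110 < 0  ⇒  (a,b)_∞ = +1.
Ram(330, -110) = {2, 5}; no ℚ_2-point on the conic.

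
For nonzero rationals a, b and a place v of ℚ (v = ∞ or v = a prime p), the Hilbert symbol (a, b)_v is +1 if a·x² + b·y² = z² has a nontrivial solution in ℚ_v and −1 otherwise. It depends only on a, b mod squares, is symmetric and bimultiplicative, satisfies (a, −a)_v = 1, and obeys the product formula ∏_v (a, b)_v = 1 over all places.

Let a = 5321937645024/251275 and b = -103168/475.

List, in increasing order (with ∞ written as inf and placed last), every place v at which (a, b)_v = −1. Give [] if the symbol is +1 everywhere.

[3, 31]

Mod squares: a ≡ 321594, b ≡ -7657. Check v ∈ {∞, 2, 3, 5, 7, 11, 13, 19, 23, 31}.
v=31: a=31^3·(≡25), b=31^1·(≡2) mod 31; (25|31)=+1, (2|31)=+1; (−1)^{3·1·15}·(+1)^1·(+1)^3 = -1.
v=∞: 321594 > 0 and -7657 < 0  ⇒  (a,b)_∞ = +1.
v=13: a=13^3·(≡12), b=13^1·(≡1) mod 13; (12|13)=+1, (1|13)=+1; (−1)^{3·1·6}·(+1)^1·(+1)^3 = +1.
v=11: a=11^2·(≡1), b=11^0·(≡6) mod 11; (1|11)=+1, (6|11)=-1; (−1)^{2·0·5}·(+1)^0·(-1)^2 = +1.
v=5: a=5^-2·(≡4), b=5^-2·(≡3) mod 5; (4|5)=+1, (3|5)=-1; (−1)^{-2·-2·2}·(+1)^-2·(-1)^-2 = +1.
v=2: v_2(a)=5, v_2(b)=8; units ≡ 5, 7 (mod 8); ε·ε+αω+βω = 0·1+5·0+8·1 ≡ 0  ⇒  (a,b)_2 = +1.
v=7: a=7^1·(≡1), b=7^0·(≡2) mod 7; (1|7)=+1, (2|7)=+1; (−1)^{1·0·3}·(+1)^0·(+1)^1 = +1.
v=19: a=19^-1·(≡1), b=19^-1·(≡13) mod 19; (1|19)=+1, (13|19)=-1; (−1)^{-1·-1·9}·(+1)^-1·(-1)^-1 = +1.
v=23: a=23^-2·(≡6), b=23^0·(≡16) mod 23; (6|23)=+1, (16|23)=+1; (−1)^{-2·0·11}·(+1)^0·(+1)^-2 = +1.
v=3: a=3^1·(≡2), b=3^0·(≡2) mod 3; (2|3)=-1, (2|3)=-1; (−1)^{1·0·1}·(-1)^0·(-1)^1 = -1.
Ram(321594, -7657) = {3, 31}; no ℚ_3-point on the conic.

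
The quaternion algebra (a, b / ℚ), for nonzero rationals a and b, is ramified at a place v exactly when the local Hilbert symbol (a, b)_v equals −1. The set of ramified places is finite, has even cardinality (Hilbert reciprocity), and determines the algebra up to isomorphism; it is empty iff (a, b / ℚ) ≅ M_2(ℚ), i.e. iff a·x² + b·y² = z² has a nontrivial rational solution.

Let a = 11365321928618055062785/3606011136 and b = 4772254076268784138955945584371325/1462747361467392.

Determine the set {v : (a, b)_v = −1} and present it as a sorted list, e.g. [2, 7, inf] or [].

(a, b) ≡ (45885, 259) mod (ℚ^×)²; places V = {2, 3, 5, 7, 11, 13, 17, 19, 23, 37, 43, 53, ∞}.
(a,b)_∞: sgn(45885)=+, sgn(259)=+, so +1.
(a,b)_7: α=-3, u≡6; β=-1, v≡2 (mod 7); (6|7)=-1, (2|7)=+1; sign (−1)^1·-1^-1·+1^-3 = +1.
(a,b)_5: α=1, u≡2; β=2, v≡4 (mod 5); (2|5)=-1, (4|5)=+1; sign (−1)^0·-1^2·+1^1 = +1.
(a,b)_23: α=1, u≡21; β=2, v≡8 (mod 23); (21|23)=-1, (8|23)=+1; sign (−1)^0·-1^2·+1^1 = +1.
(a,b)_43: α=4, u≡38; β=6, v≡14 (mod 43); (38|43)=+1, (14|43)=+1; sign (−1)^0·+1^6·+1^4 = +1.
(a,b)_53: α=2, u≡15; β=4, v≡38 (mod 53); (15|53)=+1, (38|53)=+1; sign (−1)^0·+1^4·+1^2 = +1.
(a,b)_17: α=2, u≡4; β=2, v≡2 (mod 17); (4|17)=+1, (2|17)=+1; sign (−1)^0·+1^2·+1^2 = +1.
(a,b)_3: α=-5, u≡1; β=-10, v≡1 (mod 3); (1|3)=+1, (1|3)=+1; sign (−1)^0·+1^-10·+1^-5 = +1.
(a,b)_19: α=1, u≡13; β=2, v≡12 (mod 19); (13|19)=-1, (12|19)=-1; sign (−1)^0·-1^2·-1^1 = -1.
(a,b)_2: α=-8, β=-10; u≡5, v≡3 (mod 8); ε(u)ε(v)=0·1, αω(v)=-8·1, βω(u)=-10·1; sum ≡ 0  ⇒  +1.
(a,b)_37: α=4, u≡35; β=5, v≡16 (mod 37); (35|37)=-1, (16|37)=+1; sign (−1)^0·-1^5·+1^4 = -1.
(a,b)_11: α=0, u≡5; β=-2, v≡10 (mod 11); (5|11)=+1, (10|11)=-1; sign (−1)^0·+1^-2·-1^0 = +1.
(a,b)_13: α=-2, u≡8; β=-4, v≡1 (mod 13); (8|13)=-1, (1|13)=+1; sign (−1)^0·-1^-4·+1^-2 = +1.
(45885, 259 / ℚ) ramifies at {19, 37}: a division algebra.

[19, 37]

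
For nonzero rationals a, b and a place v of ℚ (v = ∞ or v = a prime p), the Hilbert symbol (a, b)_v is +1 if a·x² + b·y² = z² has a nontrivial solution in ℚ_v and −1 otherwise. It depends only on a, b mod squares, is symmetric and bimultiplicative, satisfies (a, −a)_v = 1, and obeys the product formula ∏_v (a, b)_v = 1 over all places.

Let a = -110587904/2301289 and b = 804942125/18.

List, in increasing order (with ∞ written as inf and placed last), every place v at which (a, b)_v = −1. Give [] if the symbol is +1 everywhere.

(a, b) ≡ (-551, 76570) mod (ℚ^×)²; places V = {2, 3, 5, 7, 13, 19, 29, 31, 37, 41, ∞}.
(a,b)_5: α=0, u≡4; β=3, v≡4 (mod 5); (4|5)=+1, (4|5)=+1; sign (−1)^0·+1^3·+1^0 = +1.
(a,b)_19: α=1, u≡7; β=1, v≡8 (mod 19); (7|19)=+1, (8|19)=-1; sign (−1)^1·+1^1·-1^1 = +1.
(a,b)_31: α=0, u≡2; β=1, v≡17 (mod 31); (2|31)=+1, (17|31)=-1; sign (−1)^0·+1^1·-1^0 = +1.
(a,b)_13: α=0, u≡5; β=1, v≡3 (mod 13); (5|13)=-1, (3|13)=+1; sign (−1)^0·-1^1·+1^0 = -1.
(a,b)_3: α=0, u≡1; β=-2, v≡1 (mod 3); (1|3)=+1, (1|3)=+1; sign (−1)^0·+1^-2·+1^0 = +1.
(a,b)_∞: sgn(-551)=−, sgn(76570)=+, so +1.
(a,b)_7: α=2, u≡4; β=0, v≡2 (mod 7); (4|7)=+1, (2|7)=+1; sign (−1)^0·+1^0·+1^2 = +1.
(a,b)_29: α=1, u≡18; β=2, v≡15 (mod 29); (18|29)=-1, (15|29)=-1; sign (−1)^0·-1^2·-1^1 = -1.
(a,b)_2: α=12, β=-1; u≡1, v≡5 (mod 8); ε(u)ε(v)=0·0, αω(v)=12·1, βω(u)=-1·0; sum ≡ 0  ⇒  +1.
(a,b)_41: α=-2, u≡36; β=0, v≡4 (mod 41); (36|41)=+1, (4|41)=+1; sign (−1)^0·+1^0·+1^-2 = +1.
(a,b)_37: α=-2, u≡4; β=0, v≡32 (mod 37); (4|37)=+1, (32|37)=-1; sign (−1)^0·+1^0·-1^-2 = +1.
(-551, 76570 / ℚ) ramifies at {13, 29}: a division algebra.

[13, 29]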